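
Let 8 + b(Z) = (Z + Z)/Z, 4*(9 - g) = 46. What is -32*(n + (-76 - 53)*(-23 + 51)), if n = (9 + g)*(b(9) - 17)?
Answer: 120368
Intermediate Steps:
g = -5/2 (g = 9 - ¼*46 = 9 - 23/2 = -5/2 ≈ -2.5000)
b(Z) = -6 (b(Z) = -8 + (Z + Z)/Z = -8 + (2*Z)/Z = -8 + 2 = -6)
n = -299/2 (n = (9 - 5/2)*(-6 - 17) = (13/2)*(-23) = -299/2 ≈ -149.50)
-32*(n + (-76 - 53)*(-23 + 51)) = -32*(-299/2 + (-76 - 53)*(-23 + 51)) = -32*(-299/2 - 129*28) = -32*(-299/2 - 3612) = -32*(-7523/2) = 120368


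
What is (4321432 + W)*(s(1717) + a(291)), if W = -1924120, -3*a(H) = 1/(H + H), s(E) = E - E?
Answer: -133184/97 ≈ -1373.0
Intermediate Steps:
s(E) = 0
a(H) = -1/(6*H) (a(H) = -1/(3*(H + H)) = -1/(2*H)/3 = -1/(6*H))
(4321432 + W)*(s(1717) + a(291)) = (4321432 - 1924120)*(0 - ⅙/291) = 2397312*(0 - ⅙*1/291) = 2397312*(0 - 1/1746) = 2397312*(-1/1746) = -133184/97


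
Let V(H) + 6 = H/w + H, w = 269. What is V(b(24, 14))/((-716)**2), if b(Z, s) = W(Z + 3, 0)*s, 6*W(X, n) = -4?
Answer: -2067/68952232 ≈ -2.9977e-5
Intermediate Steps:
W(X, n) = -2/3 (W(X, n) = (1/6)*(-4) = -2/3)
b(Z, s) = -2*s/3
V(H) = -6 + 270*H/269 (V(H) = -6 + (H/269 + H) = -6 + 270*H/269)
V(b(24, 14))/((-716)**2) = (-6 + 270*(-2/3*14)/269)/((-716)**2) = (-6 + (270/269)*(-28/3))/512656 = (-6 - 2520/269)*(1/512656) = -4134/269*1/512656 = -2067/68952232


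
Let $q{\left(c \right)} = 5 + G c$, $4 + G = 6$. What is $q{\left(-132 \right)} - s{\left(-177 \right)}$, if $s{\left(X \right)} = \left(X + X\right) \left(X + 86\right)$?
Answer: $-32473$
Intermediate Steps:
$s{\left(X \right)} = 2 X \left(86 + X\right)$
$G = 2$ ($G = -4 + 6 = 2$)
$q{\left(c \right)} = 5 + 2 c$
$q{\left(-132 \right)} - s{\left(-177 \right)} = \left(5 + 2 \left(-132\right)\right) - 2 \left(-177\right) \left(86 - 177\right) = \left(5 - 264\right) - 2 \left(-177\right) \left(-91\right) = -259 - 32214 = -32473$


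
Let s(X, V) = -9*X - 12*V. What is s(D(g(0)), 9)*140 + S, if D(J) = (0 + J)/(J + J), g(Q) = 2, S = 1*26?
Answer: -15724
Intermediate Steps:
S = 26
D(J) = ½ (D(J) = J/((2*J)) = J*(1/(2*J)) = ½)
s(X, V) = -12*V - 9*X
s(D(g(0)), 9)*140 + S = (-12*9 - 9*½)*140 + 26 = (-108 - 9/2)*140 + 26 = -225/2*140 + 26 = -15750 + 26 = -15724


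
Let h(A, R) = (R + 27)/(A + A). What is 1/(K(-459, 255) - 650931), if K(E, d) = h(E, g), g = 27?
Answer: -17/11065828 ≈ -1.5363e-6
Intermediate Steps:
h(A, R) = (27 + R)/(2*A) (h(A, R) = (27 + R)/((2*A)) = (27 + R)*(1/(2*A)) = (27 + R)/(2*A))
K(E, d) = 27/E (K(E, d) = (27 + 27)/(2*E) = (½)*54/E = 27/E)
1/(K(-459, 255) - 650931) = 1/(27/(-459) - 650931) = 1/(27*(-1/459) - 650931) = 1/(-1/17 - 650931) = 1/(-11065828/17) = -17/11065828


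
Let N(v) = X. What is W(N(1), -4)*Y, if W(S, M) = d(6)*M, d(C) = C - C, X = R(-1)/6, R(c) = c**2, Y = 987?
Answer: 0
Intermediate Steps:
X = 1/6 (X = (-1)**2/6 = 1*(1/6) = 1/6 ≈ 0.16667)
d(C) = 0
N(v) = 1/6
W(S, M) = 0 (W(S, M) = 0*M = 0)
W(N(1), -4)*Y = 0*987 = 0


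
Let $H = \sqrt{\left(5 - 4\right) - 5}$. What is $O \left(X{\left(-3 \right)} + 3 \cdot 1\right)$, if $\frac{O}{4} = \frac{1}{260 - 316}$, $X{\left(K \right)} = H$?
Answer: $- \frac{3}{14} - \frac{i}{7} \approx -0.21429 - 0.14286 i$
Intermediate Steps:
$H = 2 i$ ($H = \sqrt{\left(5 - 4\right) - 5} = \sqrt{1 - 5} = \sqrt{-4} = 2 i \approx 2.0 i$)
$X{\left(K \right)} = 2 i$
$O = - \frac{1}{14}$ ($O = \frac{4}{260 - 316} = \frac{4}{-56} = 4 \left(- \frac{1}{56}\right) = - \frac{1}{14} \approx -0.071429$)
$O \left(X{\left(-3 \right)} + 3 \cdot 1\right) = - \frac{2 i + 3 \cdot 1}{14} = - \frac{2 i + 3}{14} = - \frac{3 + 2 i}{14} = - \frac{3}{14} - \frac{i}{7}$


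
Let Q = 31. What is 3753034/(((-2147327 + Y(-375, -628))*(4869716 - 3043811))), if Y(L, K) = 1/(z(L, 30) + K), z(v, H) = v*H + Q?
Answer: -7410365633/7741649426972975 ≈ -9.5721e-7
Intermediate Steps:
z(v, H) = 31 + H*v (z(v, H) = v*H + 31 = H*v + 31 = 31 + H*v)
Y(L, K) = 1/(31 + K + 30*L) (Y(L, K) = 1/((31 + 30*L) + K) = 1/(31 + K + 30*L))
3753034/(((-2147327 + Y(-375, -628))*(4869716 - 3043811))) = 3753034/(((-2147327 + 1/(31 - 628 + 30*(-375)))*(4869716 - 3043811))) = 3753034/(((-2147327 + 1/(31 - 628 - 11250))*1825905)) = 3753034/(((-2147327 + 1/(-11847))*1825905)) = 3753034/(((-2147327 - 1/11847)*1825905)) = 3753034/((-25439382970/11847*1825905)) = 3753034/(-15483298853945950/3949) = 3753034*(-3949/15483298853945950) = -7410365633/7741649426972975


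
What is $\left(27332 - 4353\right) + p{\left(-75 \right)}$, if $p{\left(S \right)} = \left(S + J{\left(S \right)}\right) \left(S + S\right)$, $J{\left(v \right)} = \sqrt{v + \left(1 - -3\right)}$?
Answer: $34229 - 150 i \sqrt{71} \approx 34229.0 - 1263.9 i$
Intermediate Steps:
$J{\left(v \right)} = \sqrt{4 + v}$ ($J{\left(v \right)} = \sqrt{v + \left(1 + 3\right)} = \sqrt{v + 4} = \sqrt{4 + v}$)
$p{\left(S \right)} = 2 S \left(S + \sqrt{4 + S}\right)$ ($p{\left(S \right)} = \left(S + \sqrt{4 + S}\right) \left(S + S\right) = \left(S + \sqrt{4 + S}\right) 2 S = 2 S \left(S + \sqrt{4 + S}\right)$)
$\left(27332 - 4353\right) + p{\left(-75 \right)} = \left(27332 - 4353\right) + 2 \left(-75\right) \left(-75 + \sqrt{4 - 75}\right) = 22979 + 2 \left(-75\right) \left(-75 + \sqrt{-71}\right) = 22979 + 2 \left(-75\right) \left(-75 + i \sqrt{71}\right) = 22979 + \left(11250 - 150 i \sqrt{71}\right) = 34229 - 150 i \sqrt{71}$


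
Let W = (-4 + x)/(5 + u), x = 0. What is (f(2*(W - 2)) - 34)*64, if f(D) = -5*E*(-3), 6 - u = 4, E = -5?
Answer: -6976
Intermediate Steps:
u = 2 (u = 6 - 1*4 = 6 - 4 = 2)
W = -4/7 (W = (-4 + 0)/(5 + 2) = -4/7 ≈ -0.57143)
f(D) = -75 (f(D) = -5*(-5)*(-3) = 25*(-3) = -75)
(f(2*(W - 2)) - 34)*64 = (-75 - 34)*64 = -109*64 = -6976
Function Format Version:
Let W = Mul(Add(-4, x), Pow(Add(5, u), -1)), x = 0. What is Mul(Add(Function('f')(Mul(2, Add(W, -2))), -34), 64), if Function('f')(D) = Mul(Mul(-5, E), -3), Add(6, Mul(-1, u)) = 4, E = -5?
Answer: -6976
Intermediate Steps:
u = 2 (u = Add(6, Mul(-1, 4)) = Add(6, -4) = 2)
W = Rational(-4, 7) (W = Mul(Add(-4, 0), Pow(Add(5, 2), -1)) = Mul(-4, Pow(7, -1)) = Mul(-4, Rational(1, 7)) = Rational(-4, 7) ≈ -0.57143)
Function('f')(D) = -75 (Function('f')(D) = Mul(Mul(-5, -5), -3) = Mul(25, -3) = -75)
Mul(Add(Function('f')(Mul(2, Add(W, -2))), -34), 64) = Mul(Add(-75, -34), 64) = Mul(-109, 64) = -6976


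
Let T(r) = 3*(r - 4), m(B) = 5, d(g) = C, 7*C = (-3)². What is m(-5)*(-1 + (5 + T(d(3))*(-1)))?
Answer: 425/7 ≈ 60.714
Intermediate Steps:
C = 9/7 (C = (⅐)*(-3)² = (⅐)*9 = 9/7 ≈ 1.2857)
d(g) = 9/7
T(r) = -12 + 3*r (T(r) = 3*(-4 + r) = -12 + 3*r)
m(-5)*(-1 + (5 + T(d(3))*(-1))) = 5*(-1 + (5 + (-12 + 3*(9/7))*(-1))) = 5*(-1 + (5 + (-12 + 27/7)*(-1))) = 5*(-1 + (5 - 57/7*(-1))) = 5*(-1 + (5 + 57/7)) = 5*(-1 + 92/7) = 5*(85/7) = 425/7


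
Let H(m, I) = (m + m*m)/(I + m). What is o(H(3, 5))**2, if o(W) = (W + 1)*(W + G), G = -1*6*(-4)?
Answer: 65025/16 ≈ 4064.1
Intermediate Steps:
G = 24 (G = -6*(-4) = 24)
H(m, I) = (m + m**2)/(I + m)
o(W) = (1 + W)*(24 + W) (o(W) = (W + 1)*(W + 24) = (1 + W)*(24 + W))
o(H(3, 5))**2 = (24 + (3*(1 + 3)/(5 + 3))**2 + 25*(3*(1 + 3)/(5 + 3)))**2 = (24 + (3*4/8)**2 + 25*(3*4/8))**2 = (24 + (3*(1/8)*4)**2 + 25*(3*(1/8)*4))**2 = (24 + (3/2)**2 + 25*(3/2))**2 = (24 + 9/4 + 75/2)**2 = (255/4)**2 = 65025/16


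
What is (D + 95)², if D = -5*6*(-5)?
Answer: 60025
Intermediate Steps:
D = 150 (D = -30*(-5) = 150)
(D + 95)² = (150 + 95)² = 245² = 60025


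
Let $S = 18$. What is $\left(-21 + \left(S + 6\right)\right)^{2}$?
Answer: $9$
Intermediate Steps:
$\left(-21 + \left(S + 6\right)\right)^{2} = \left(-21 + \left(18 + 6\right)\right)^{2} = \left(-21 + 24\right)^{2} = 3^{2} = 9$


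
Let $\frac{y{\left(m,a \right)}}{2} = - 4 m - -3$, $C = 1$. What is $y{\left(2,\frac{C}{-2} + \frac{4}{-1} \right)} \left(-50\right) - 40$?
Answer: $460$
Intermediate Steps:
$y{\left(m,a \right)} = 6 - 8 m$ ($y{\left(m,a \right)} = 2 \left(- 4 m - -3\right) = 2 \left(- 4 m + 3\right) = 2 \left(3 - 4 m\right) = 6 - 8 m$)
$y{\left(2,\frac{C}{-2} + \frac{4}{-1} \right)} \left(-50\right) - 40 = \left(6 - 16\right) \left(-50\right) - 40 = \left(-10\right) \left(-50\right) - 40 = 500 - 40 = 460$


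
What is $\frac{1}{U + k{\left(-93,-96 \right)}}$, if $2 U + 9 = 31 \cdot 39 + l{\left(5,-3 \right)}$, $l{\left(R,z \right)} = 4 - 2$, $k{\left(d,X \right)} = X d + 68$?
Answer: $\frac{1}{9597} \approx 0.0001042$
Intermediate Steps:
$k{\left(d,X \right)} = 68 + X d$
$l{\left(R,z \right)} = 2$ ($l{\left(R,z \right)} = 4 - 2 = 2$)
$U = 601$ ($U = - \frac{9}{2} + \frac{31 \cdot 39 + 2}{2} = - \frac{9}{2} + \frac{1209 + 2}{2} = - \frac{9}{2} + \frac{1}{2} \cdot 1211 = - \frac{9}{2} + \frac{1211}{2} = 601$)
$\frac{1}{U + k{\left(-93,-96 \right)}} = \frac{1}{601 + \left(68 - -8928\right)} = \frac{1}{601 + \left(68 + 8928\right)} = \frac{1}{601 + 8996} = \frac{1}{9597}$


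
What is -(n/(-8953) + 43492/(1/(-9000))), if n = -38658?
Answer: 3504454845342/8953 ≈ 3.9143e+8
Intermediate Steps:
-(n/(-8953) + 43492/(1/(-9000))) = -(-38658/(-8953) + 43492/(1/(-9000))) = -(-38658*(-1/8953) + 43492/(-1/9000)) = -(38658/8953 + 43492*(-9000)) = -(38658/8953 - 391428000) = -1*(-3504454845342/8953) = 3504454845342/8953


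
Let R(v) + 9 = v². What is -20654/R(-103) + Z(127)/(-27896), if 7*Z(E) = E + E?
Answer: -126120009/64683850 ≈ -1.9498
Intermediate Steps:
Z(E) = 2*E/7 (Z(E) = (E + E)/7 = (2*E)/7 = 2*E/7)
R(v) = -9 + v²
-20654/R(-103) + Z(127)/(-27896) = -20654/(-9 + (-103)²) + ((2/7)*127)/(-27896) = -20654/(-9 + 10609) + (254/7)*(-1/27896) = -20654/10600 - 127/97636 = -20654*1/10600 - 127/97636 = -10327/5300 - 127/97636 = -126120009/64683850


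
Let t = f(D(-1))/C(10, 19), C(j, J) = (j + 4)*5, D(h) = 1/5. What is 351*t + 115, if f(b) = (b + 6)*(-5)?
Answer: -2831/70 ≈ -40.443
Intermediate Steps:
D(h) = ⅕
f(b) = -30 - 5*b (f(b) = (6 + b)*(-5) = -30 - 5*b)
C(j, J) = 20 + 5*j (C(j, J) = (4 + j)*5 = 20 + 5*j)
t = -31/70 (t = (-30 - 5*⅕)/(20 + 5*10) = (-30 - 1)/(20 + 50) = -31/70 ≈ -0.44286)
351*t + 115 = 351*(-31/70) + 115 = -10881/70 + 115 = -2831/70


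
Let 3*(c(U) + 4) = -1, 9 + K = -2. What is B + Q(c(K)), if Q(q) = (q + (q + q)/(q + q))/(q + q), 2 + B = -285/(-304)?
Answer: -141/208 ≈ -0.67789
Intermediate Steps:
K = -11 (K = -9 - 2 = -11)
c(U) = -13/3 (c(U) = -4 + (1/3)*(-1) = -4 - 1/3 = -13/3)
B = -17/16 (B = -2 - 285/(-304) = -2 - 285*(-1/304) = -2 + 15/16 = -17/16 ≈ -1.0625)
Q(q) = (1 + q)/(2*q) (Q(q) = (q + (2*q)/((2*q)))/((2*q)) = (q + (2*q)*(1/(2*q)))*(1/(2*q)) = (q + 1)*(1/(2*q)) = (1 + q)*(1/(2*q)) = (1 + q)/(2*q))
B + Q(c(K)) = -17/16 + (1 - 13/3)/(2*(-13/3)) = -17/16 + (1/2)*(-3/13)*(-10/3) = -17/16 + 5/13 = -141/208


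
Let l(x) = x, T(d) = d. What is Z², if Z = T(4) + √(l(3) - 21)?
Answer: -2 + 24*I*√2 ≈ -2.0 + 33.941*I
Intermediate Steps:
Z = 4 + 3*I*√2 (Z = 4 + √(3 - 21) = 4 + √(-18) = 4 + 3*I*√2 ≈ 4.0 + 4.2426*I)
Z² = (4 + 3*I*√2)²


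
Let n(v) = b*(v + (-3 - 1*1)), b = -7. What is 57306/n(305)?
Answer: -57306/2107 ≈ -27.198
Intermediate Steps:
n(v) = 28 - 7*v (n(v) = -7*(v + (-3 - 1*1)) = -7*(v + (-3 - 1)) = -7*(v - 4) = -7*(-4 + v) = 28 - 7*v)
57306/n(305) = 57306/(28 - 7*305) = 57306/(28 - 2135) = 57306/(-2107) = 57306*(-1/2107) = -57306/2107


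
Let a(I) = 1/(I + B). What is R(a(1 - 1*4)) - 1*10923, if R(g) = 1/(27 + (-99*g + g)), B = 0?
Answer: -1955214/179 ≈ -10923.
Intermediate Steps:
a(I) = 1/I (a(I) = 1/(I + 0) = 1/I)
R(g) = 1/(27 - 98*g)
R(a(1 - 1*4)) - 1*10923 = -1/(-27 + 98/(1 - 1*4)) - 1*10923 = -1/(-27 + 98/(1 - 4)) - 10923 = -1/(-27 + 98/(-3)) - 10923 = -1/(-27 + 98*(-⅓)) - 10923 = -1/(-27 - 98/3) - 10923 = -1/(-179/3) - 10923 = -1*(-3/179) - 10923 = 3/179 - 10923 = -1955214/179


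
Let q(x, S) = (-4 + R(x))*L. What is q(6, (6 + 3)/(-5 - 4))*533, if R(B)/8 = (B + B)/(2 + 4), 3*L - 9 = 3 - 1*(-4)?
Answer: 34112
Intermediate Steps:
L = 16/3 (L = 3 + (3 - 1*(-4))/3 = 3 + (3 + 4)/3 = 3 + (⅓)*7 = 3 + 7/3 = 16/3 ≈ 5.3333)
R(B) = 8*B/3 (R(B) = 8*((B + B)/(2 + 4)) = 8*((2*B)/6) = 8*((2*B)*(⅙)) = 8*(B/3) = 8*B/3)
q(x, S) = -64/3 + 128*x/9 (q(x, S) = (-4 + 8*x/3)*(16/3) = -64/3 + 128*x/9)
q(6, (6 + 3)/(-5 - 4))*533 = (-64/3 + (128/9)*6)*533 = (-64/3 + 256/3)*533 = 64*533 = 34112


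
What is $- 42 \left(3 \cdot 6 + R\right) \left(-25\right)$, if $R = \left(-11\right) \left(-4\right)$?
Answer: $65100$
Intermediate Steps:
$R = 44$
$- 42 \left(3 \cdot 6 + R\right) \left(-25\right) = - 42 \left(3 \cdot 6 + 44\right) \left(-25\right) = - 42 \left(18 + 44\right) \left(-25\right) = \left(-42\right) 62 \left(-25\right) = \left(-2604\right) \left(-25\right) = 65100$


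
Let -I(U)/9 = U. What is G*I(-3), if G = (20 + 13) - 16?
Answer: 459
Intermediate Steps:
I(U) = -9*U
G = 17 (G = 33 - 16 = 17)
G*I(-3) = 17*(-9*(-3)) = 17*27 = 459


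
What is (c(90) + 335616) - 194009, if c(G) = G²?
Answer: 149707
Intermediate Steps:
(c(90) + 335616) - 194009 = (90² + 335616) - 194009 = (8100 + 335616) - 194009 = 343716 - 194009 = 149707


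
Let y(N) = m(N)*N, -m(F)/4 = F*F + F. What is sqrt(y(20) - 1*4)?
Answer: 2*I*sqrt(8401) ≈ 183.31*I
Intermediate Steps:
m(F) = -4*F - 4*F**2 (m(F) = -4*(F*F + F) = -4*(F**2 + F) = -4*(F + F**2) = -4*F - 4*F**2)
y(N) = -4*N**2*(1 + N) (y(N) = (-4*N*(1 + N))*N = -4*N**2*(1 + N))
sqrt(y(20) - 1*4) = sqrt(4*20**2*(-1 - 1*20) - 1*4) = sqrt(4*400*(-1 - 20) - 4) = sqrt(4*400*(-21) - 4) = sqrt(-33600 - 4) = sqrt(-33604) = 2*I*sqrt(8401)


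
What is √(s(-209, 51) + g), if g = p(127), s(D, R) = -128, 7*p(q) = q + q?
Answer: I*√4494/7 ≈ 9.5768*I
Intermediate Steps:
p(q) = 2*q/7 (p(q) = (q + q)/7 = (2*q)/7 = 2*q/7)
g = 254/7 (g = (2/7)*127 = 254/7 ≈ 36.286)
√(s(-209, 51) + g) = √(-128 + 254/7) = √(-642/7) = I*√4494/7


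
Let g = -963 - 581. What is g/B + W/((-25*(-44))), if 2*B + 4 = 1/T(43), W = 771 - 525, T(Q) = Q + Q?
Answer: 146104589/188650 ≈ 774.47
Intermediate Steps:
T(Q) = 2*Q
W = 246
g = -1544
B = -343/172 (B = -2 + 1/(2*((2*43))) = -2 + (½)/86 = -2 + (½)*(1/86) = -2 + 1/172 = -343/172 ≈ -1.9942)
g/B + W/((-25*(-44))) = -1544/(-343/172) + 246/((-25*(-44))) = -1544*(-172/343) + 246/1100 = 265568/343 + 246*(1/1100) = 265568/343 + 123/550 = 146104589/188650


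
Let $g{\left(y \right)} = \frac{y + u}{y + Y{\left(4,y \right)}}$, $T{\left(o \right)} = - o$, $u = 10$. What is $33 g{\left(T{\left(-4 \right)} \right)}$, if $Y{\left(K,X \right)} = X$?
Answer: $\frac{231}{4} \approx 57.75$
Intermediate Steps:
$g{\left(y \right)} = \frac{10 + y}{2 y}$ ($g{\left(y \right)} = \frac{y + 10}{y + y} = \frac{10 + y}{2 y}$)
$33 g{\left(T{\left(-4 \right)} \right)} = 33 \frac{10 - -4}{2 \left(\left(-1\right) \left(-4\right)\right)} = 33 \frac{10 + 4}{2 \cdot 4} = 33 \cdot \frac{1}{2} \cdot \frac{1}{4} \cdot 14 = 33 \cdot \frac{7}{4} = \frac{231}{4}$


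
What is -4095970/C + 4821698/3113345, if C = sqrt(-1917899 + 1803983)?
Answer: 4821698/3113345 + 2047985*I*sqrt(28479)/28479 ≈ 1.5487 + 12136.0*I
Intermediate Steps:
C = 2*I*sqrt(28479) (C = sqrt(-113916) = 2*I*sqrt(28479) ≈ 337.51*I)
-4095970/C + 4821698/3113345 = -4095970*(-I*sqrt(28479)/56958) + 4821698/3113345 = -(-2047985)*I*sqrt(28479)/28479 + 4821698*(1/3113345) = 2047985*I*sqrt(28479)/28479 + 4821698/3113345 = 4821698/3113345 + 2047985*I*sqrt(28479)/28479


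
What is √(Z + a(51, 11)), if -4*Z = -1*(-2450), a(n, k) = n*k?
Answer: I*√206/2 ≈ 7.1764*I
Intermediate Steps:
a(n, k) = k*n
Z = -1225/2 (Z = -(-1)*(-2450)/4 = -¼*2450 = -1225/2 ≈ -612.50)
√(Z + a(51, 11)) = √(-1225/2 + 11*51) = √(-1225/2 + 561) = √(-103/2) = I*√206/2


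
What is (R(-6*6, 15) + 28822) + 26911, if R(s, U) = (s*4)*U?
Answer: 53573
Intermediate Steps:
R(s, U) = 4*U*s (R(s, U) = (4*s)*U = 4*U*s)
(R(-6*6, 15) + 28822) + 26911 = (4*15*(-6*6) + 28822) + 26911 = (4*15*(-36) + 28822) + 26911 = (-2160 + 28822) + 26911 = 26662 + 26911 = 53573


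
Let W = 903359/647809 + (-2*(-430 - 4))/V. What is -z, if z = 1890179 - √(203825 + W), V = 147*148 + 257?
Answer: -1890179 + 2*√10362223060947804654887217/14260219517 ≈ -1.8897e+6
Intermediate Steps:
V = 22013 (V = 21756 + 257 = 22013)
W = 20447939879/14260219517 (W = 903359/647809 - 2*(-430 - 4)/22013 = 903359*(1/647809) - 2*(-434)*(1/22013) = 903359/647809 + 868*(1/22013) = 903359/647809 + 868/22013 = 20447939879/14260219517 ≈ 1.4339)
z = 1890179 - 2*√10362223060947804654887217/14260219517 (z = 1890179 - √(203825 + 20447939879/14260219517) = 1890179 - √(2906609690992404/14260219517) = 1890179 - 2*√10362223060947804654887217/14260219517 ≈ 1.8897e+6)
-z = -(1890179 - 2*√10362223060947804654887217/14260219517) = -1890179 + 2*√10362223060947804654887217/14260219517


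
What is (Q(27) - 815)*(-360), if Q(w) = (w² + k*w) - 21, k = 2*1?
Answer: 19080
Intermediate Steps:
k = 2
Q(w) = -21 + w² + 2*w (Q(w) = (w² + 2*w) - 21 = -21 + w² + 2*w)
(Q(27) - 815)*(-360) = ((-21 + 27² + 2*27) - 815)*(-360) = ((-21 + 729 + 54) - 815)*(-360) = (762 - 815)*(-360) = -53*(-360) = 19080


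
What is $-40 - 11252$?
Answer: $-11292$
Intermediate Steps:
$-40 - 11252 = -11292$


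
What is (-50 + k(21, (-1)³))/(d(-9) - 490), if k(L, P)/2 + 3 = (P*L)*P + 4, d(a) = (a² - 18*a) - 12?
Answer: 6/259 ≈ 0.023166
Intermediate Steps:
d(a) = -12 + a² - 18*a
k(L, P) = 2 + 2*L*P² (k(L, P) = -6 + 2*((P*L)*P + 4) = -6 + 2*((L*P)*P + 4) = -6 + 2*(L*P² + 4) = -6 + 2*(4 + L*P²) = -6 + (8 + 2*L*P²) = 2 + 2*L*P²)
(-50 + k(21, (-1)³))/(d(-9) - 490) = (-50 + (2 + 2*21*((-1)³)²))/((-12 + (-9)² - 18*(-9)) - 490) = (-50 + (2 + 2*21*(-1)²))/((-12 + 81 + 162) - 490) = (-50 + (2 + 2*21*1))/(231 - 490) = (-50 + (2 + 42))/(-259) = (-50 + 44)*(-1/259) = -6*(-1/259) = 6/259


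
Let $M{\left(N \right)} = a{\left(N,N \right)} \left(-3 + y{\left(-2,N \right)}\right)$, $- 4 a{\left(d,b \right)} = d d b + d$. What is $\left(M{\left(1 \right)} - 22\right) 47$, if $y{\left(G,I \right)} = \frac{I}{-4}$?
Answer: $- \frac{7661}{8} \approx -957.63$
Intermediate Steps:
$a{\left(d,b \right)} = - \frac{d}{4} - \frac{b d^{2}}{4}$ ($a{\left(d,b \right)} = - \frac{d d b + d}{4} = - \frac{d^{2} b + d}{4} = - \frac{b d^{2} + d}{4} = - \frac{d + b d^{2}}{4} = - \frac{d}{4} - \frac{b d^{2}}{4}$)
$y{\left(G,I \right)} = - \frac{I}{4}$ ($y{\left(G,I \right)} = I \left(- \frac{1}{4}\right) = - \frac{I}{4}$)
$M{\left(N \right)} = - \frac{N \left(1 + N^{2}\right) \left(-3 - \frac{N}{4}\right)}{4}$ ($M{\left(N \right)} = - \frac{N \left(1 + N N\right)}{4} \left(-3 - \frac{N}{4}\right) = - \frac{N \left(1 + N^{2}\right)}{4} \left(-3 - \frac{N}{4}\right) = - \frac{N \left(1 + N^{2}\right) \left(-3 - \frac{N}{4}\right)}{4}$)
$\left(M{\left(1 \right)} - 22\right) 47 = \left(\frac{1}{16} \cdot 1 \left(1 + 1^{2}\right) \left(12 + 1\right) - 22\right) 47 = \left(\frac{1}{16} \cdot 1 \left(1 + 1\right) 13 - 22\right) 47 = \left(\frac{1}{16} \cdot 1 \cdot 2 \cdot 13 - 22\right) 47 = \left(\frac{13}{8} - 22\right) 47 = \left(- \frac{163}{8}\right) 47 = - \frac{7661}{8}$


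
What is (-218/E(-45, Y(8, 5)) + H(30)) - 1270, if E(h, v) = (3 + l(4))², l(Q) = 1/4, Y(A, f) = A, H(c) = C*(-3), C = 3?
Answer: -219639/169 ≈ -1299.6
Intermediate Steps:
H(c) = -9 (H(c) = 3*(-3) = -9)
l(Q) = ¼
E(h, v) = 169/16 (E(h, v) = (3 + ¼)² = (13/4)² = 169/16)
(-218/E(-45, Y(8, 5)) + H(30)) - 1270 = (-218/169/16 - 9) - 1270 = (-218*16/169 - 9) - 1270 = (-3488/169 - 9) - 1270 = -5009/169 - 1270 = -219639/169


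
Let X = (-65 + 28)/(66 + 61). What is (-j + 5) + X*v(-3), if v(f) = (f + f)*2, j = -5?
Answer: 1714/127 ≈ 13.496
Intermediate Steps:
v(f) = 4*f (v(f) = (2*f)*2 = 4*f)
X = -37/127 ≈ -0.29134
(-j + 5) + X*v(-3) = (-1*(-5) + 5) - 148*(-3)/127 = (5 + 5) - 37/127*(-12) = 10 + 444/127 = 1714/127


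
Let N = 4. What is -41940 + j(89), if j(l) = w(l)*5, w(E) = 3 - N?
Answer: -41945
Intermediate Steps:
w(E) = -1 (w(E) = 3 - 1*4 = 3 - 4 = -1)
j(l) = -5 (j(l) = -1*5 = -5)
-41940 + j(89) = -41940 - 5 = -41945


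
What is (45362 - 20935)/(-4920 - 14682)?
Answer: -24427/19602 ≈ -1.2461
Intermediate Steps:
(45362 - 20935)/(-4920 - 14682) = 24427/(-19602) = 24427*(-1/19602) = -24427/19602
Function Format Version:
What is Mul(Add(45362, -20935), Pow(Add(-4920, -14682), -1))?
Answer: Rational(-24427, 19602) ≈ -1.2461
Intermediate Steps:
Mul(Add(45362, -20935), Pow(Add(-4920, -14682), -1)) = Mul(24427, Pow(-19602, -1)) = Mul(24427, Rational(-1, 19602)) = Rational(-24427, 19602)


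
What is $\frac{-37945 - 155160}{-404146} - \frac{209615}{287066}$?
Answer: $- \frac{7320295965}{29004143909} \approx -0.25239$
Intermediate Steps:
$\frac{-37945 - 155160}{-404146} - \frac{209615}{287066} = \left(-193105\right) \left(- \frac{1}{404146}\right) - \frac{209615}{287066} = \frac{193105}{404146} - \frac{209615}{287066} = - \frac{7320295965}{29004143909}$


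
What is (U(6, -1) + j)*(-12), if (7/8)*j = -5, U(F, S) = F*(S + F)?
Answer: -2040/7 ≈ -291.43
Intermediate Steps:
U(F, S) = F*(F + S)
j = -40/7 (j = (8/7)*(-5) = -40/7 ≈ -5.7143)
(U(6, -1) + j)*(-12) = (6*(6 - 1) - 40/7)*(-12) = (6*5 - 40/7)*(-12) = (30 - 40/7)*(-12) = (170/7)*(-12) = -2040/7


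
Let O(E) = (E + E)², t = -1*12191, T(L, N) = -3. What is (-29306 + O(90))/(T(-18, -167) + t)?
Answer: -17/67 ≈ -0.25373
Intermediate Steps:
t = -12191
O(E) = 4*E² (O(E) = (2*E)² = 4*E²)
(-29306 + O(90))/(T(-18, -167) + t) = (-29306 + 4*90²)/(-3 - 12191) = (-29306 + 4*8100)/(-12194) = (-29306 + 32400)*(-1/12194) = 3094*(-1/12194) = -17/67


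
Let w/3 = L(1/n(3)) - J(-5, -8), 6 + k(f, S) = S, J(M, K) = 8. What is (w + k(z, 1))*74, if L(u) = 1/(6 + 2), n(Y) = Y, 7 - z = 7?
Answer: -8473/4 ≈ -2118.3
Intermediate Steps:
z = 0 (z = 7 - 1*7 = 7 - 7 = 0)
k(f, S) = -6 + S
L(u) = ⅛ (L(u) = 1/8 = ⅛)
w = -189/8 (w = 3*(⅛ - 1*8) = 3*(⅛ - 8) = 3*(-63/8) = -189/8 ≈ -23.625)
(w + k(z, 1))*74 = (-189/8 + (-6 + 1))*74 = (-189/8 - 5)*74 = -229/8*74 = -8473/4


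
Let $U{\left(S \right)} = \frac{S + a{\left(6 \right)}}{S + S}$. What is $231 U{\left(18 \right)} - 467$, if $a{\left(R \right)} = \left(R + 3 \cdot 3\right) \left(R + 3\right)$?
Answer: $\frac{2059}{4} \approx 514.75$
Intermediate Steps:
$a{\left(R \right)} = \left(3 + R\right) \left(9 + R\right)$ ($a{\left(R \right)} = \left(R + 9\right) \left(3 + R\right) = \left(9 + R\right) \left(3 + R\right) = \left(3 + R\right) \left(9 + R\right)$)
$U{\left(S \right)} = \frac{135 + S}{2 S}$ ($U{\left(S \right)} = \frac{S + \left(27 + 6^{2} + 12 \cdot 6\right)}{S + S} = \frac{S + \left(27 + 36 + 72\right)}{2 S} = \left(S + 135\right) \frac{1}{2 S} = \left(135 + S\right) \frac{1}{2 S} = \frac{135 + S}{2 S}$)
$231 U{\left(18 \right)} - 467 = 231 \frac{135 + 18}{2 \cdot 18} - 467 = 231 \cdot \frac{1}{2} \cdot \frac{1}{18} \cdot 153 - 467 = 231 \cdot \frac{17}{4} - 467 = \frac{3927}{4} - 467 = \frac{2059}{4}$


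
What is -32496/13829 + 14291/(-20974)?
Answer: -879201343/290049446 ≈ -3.0312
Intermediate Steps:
-32496/13829 + 14291/(-20974) = -32496*1/13829 + 14291*(-1/20974) = -32496/13829 - 14291/20974 = -879201343/290049446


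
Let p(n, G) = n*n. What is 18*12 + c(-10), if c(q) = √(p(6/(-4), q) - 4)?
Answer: 216 + I*√7/2 ≈ 216.0 + 1.3229*I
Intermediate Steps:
p(n, G) = n²
c(q) = I*√7/2 (c(q) = √((6/(-4))² - 4) = √((6*(-¼))² - 4) = √((-3/2)² - 4) = √(9/4 - 4) = √(-7/4) = I*√7/2)
18*12 + c(-10) = 18*12 + I*√7/2 = 216 + I*√7/2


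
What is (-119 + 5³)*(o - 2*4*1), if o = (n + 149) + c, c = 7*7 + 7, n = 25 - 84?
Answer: 828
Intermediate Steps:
n = -59
c = 56 (c = 49 + 7 = 56)
o = 146 (o = (-59 + 149) + 56 = 90 + 56 = 146)
(-119 + 5³)*(o - 2*4*1) = (-119 + 5³)*(146 - 2*4*1) = (-119 + 125)*(146 - 8*1) = 6*(146 - 8) = 6*138 = 828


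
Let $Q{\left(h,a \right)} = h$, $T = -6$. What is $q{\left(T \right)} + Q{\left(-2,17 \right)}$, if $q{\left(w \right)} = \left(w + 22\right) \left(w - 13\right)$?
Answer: $-306$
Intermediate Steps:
$q{\left(w \right)} = \left(-13 + w\right) \left(22 + w\right)$ ($q{\left(w \right)} = \left(22 + w\right) \left(-13 + w\right) = \left(-13 + w\right) \left(22 + w\right)$)
$q{\left(T \right)} + Q{\left(-2,17 \right)} = \left(-286 + \left(-6\right)^{2} + 9 \left(-6\right)\right) - 2 = \left(-286 + 36 - 54\right) - 2 = -304 - 2 = -306$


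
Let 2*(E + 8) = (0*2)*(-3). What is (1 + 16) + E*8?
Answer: -47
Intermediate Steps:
E = -8 (E = -8 + ((0*2)*(-3))/2 = -8 + (0*(-3))/2 = -8 + (½)*0 = -8 + 0 = -8)
(1 + 16) + E*8 = (1 + 16) - 8*8 = 17 - 64 = -47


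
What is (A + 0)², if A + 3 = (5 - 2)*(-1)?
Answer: 36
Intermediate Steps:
A = -6 (A = -3 + (5 - 2)*(-1) = -3 + 3*(-1) = -3 - 3 = -6)
(A + 0)² = (-6 + 0)² = (-6)² = 36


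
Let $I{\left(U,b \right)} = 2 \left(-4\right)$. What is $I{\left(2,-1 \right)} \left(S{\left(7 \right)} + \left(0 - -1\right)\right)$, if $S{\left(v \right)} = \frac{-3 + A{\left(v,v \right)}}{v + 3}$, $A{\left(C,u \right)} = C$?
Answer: $- \frac{56}{5} \approx -11.2$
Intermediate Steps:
$I{\left(U,b \right)} = -8$
$S{\left(v \right)} = \frac{-3 + v}{3 + v}$ ($S{\left(v \right)} = \frac{-3 + v}{v + 3} = \frac{-3 + v}{3 + v}$)
$I{\left(2,-1 \right)} \left(S{\left(7 \right)} + \left(0 - -1\right)\right) = - 8 \left(\frac{-3 + 7}{3 + 7} + \left(0 - -1\right)\right) = - 8 \left(\frac{1}{10} \cdot 4 + \left(0 + 1\right)\right) = - 8 \left(\frac{1}{10} \cdot 4 + 1\right) = - 8 \left(\frac{2}{5} + 1\right) = \left(-8\right) \frac{7}{5} = - \frac{56}{5}$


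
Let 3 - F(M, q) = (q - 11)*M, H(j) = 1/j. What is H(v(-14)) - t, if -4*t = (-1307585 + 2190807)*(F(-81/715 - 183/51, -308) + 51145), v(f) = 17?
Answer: 12191504533411/1105 ≈ 1.1033e+10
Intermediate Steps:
F(M, q) = 3 - M*(-11 + q) (F(M, q) = 3 - (q - 11)*M = 3 - (-11 + q)*M = 3 - M*(-11 + q))
t = -12191504533346/1105 (t = -(-1307585 + 2190807)*((3 + 11*(-81/715 - 183/51) - 1*(-81/715 - 183/51)*(-308)) + 51145)/4 = -441611*((3 + 11*(-81*1/715 - 183*1/51) - 1*(-81*1/715 - 183*1/51)*(-308)) + 51145)/2 = -441611*((3 + 11*(-81/715 - 61/17) - 1*(-81/715 - 61/17)*(-308)) + 51145)/2 = -441611*((3 + 11*(-44992/12155) - 1*(-44992/12155)*(-308)) + 51145)/2 = -441611*((3 - 44992/1105 - 1259776/1105) + 51145)/2 = -441611*(-1301453/1105 + 51145)/2 = -441611*55213772/(2*1105) = -¼*48766018133384/1105 = -12191504533346/1105 ≈ -1.1033e+10)
H(v(-14)) - t = 1/17 - 1*(-12191504533346/1105) = 1/17 + 12191504533346/1105 = 12191504533411/1105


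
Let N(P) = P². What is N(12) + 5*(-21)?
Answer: 39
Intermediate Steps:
N(12) + 5*(-21) = 12² + 5*(-21) = 144 - 105 = 39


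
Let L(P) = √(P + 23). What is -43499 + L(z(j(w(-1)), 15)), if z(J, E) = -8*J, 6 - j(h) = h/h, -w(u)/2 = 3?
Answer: -43499 + I*√17 ≈ -43499.0 + 4.1231*I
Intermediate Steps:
w(u) = -6 (w(u) = -2*3 = -6)
j(h) = 5 (j(h) = 6 - h/h = 6 - 1*1 = 6 - 1 = 5)
L(P) = √(23 + P)
-43499 + L(z(j(w(-1)), 15)) = -43499 + √(23 - 8*5) = -43499 + √(23 - 40) = -43499 + √(-17) = -43499 + I*√17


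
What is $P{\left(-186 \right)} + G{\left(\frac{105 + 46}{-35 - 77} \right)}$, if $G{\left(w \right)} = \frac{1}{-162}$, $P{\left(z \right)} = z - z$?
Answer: $- \frac{1}{162} \approx -0.0061728$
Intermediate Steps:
$P{\left(z \right)} = 0$
$G{\left(w \right)} = - \frac{1}{162}$
$P{\left(-186 \right)} + G{\left(\frac{105 + 46}{-35 - 77} \right)} = 0 - \frac{1}{162} = - \frac{1}{162}$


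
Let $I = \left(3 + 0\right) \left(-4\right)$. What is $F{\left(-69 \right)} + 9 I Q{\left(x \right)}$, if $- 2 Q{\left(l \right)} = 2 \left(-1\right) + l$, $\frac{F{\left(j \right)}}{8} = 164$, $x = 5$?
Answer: $1474$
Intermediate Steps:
$I = -12$ ($I = 3 \left(-4\right) = -12$)
$F{\left(j \right)} = 1312$ ($F{\left(j \right)} = 8 \cdot 164 = 1312$)
$Q{\left(l \right)} = 1 - \frac{l}{2}$ ($Q{\left(l \right)} = - \frac{2 \left(-1\right) + l}{2} = - \frac{-2 + l}{2} = 1 - \frac{l}{2}$)
$F{\left(-69 \right)} + 9 I Q{\left(x \right)} = 1312 + 9 \left(-12\right) \left(1 - \frac{5}{2}\right) = 1312 - 108 \left(1 - \frac{5}{2}\right) = 1312 - -162 = 1312 + 162 = 1474$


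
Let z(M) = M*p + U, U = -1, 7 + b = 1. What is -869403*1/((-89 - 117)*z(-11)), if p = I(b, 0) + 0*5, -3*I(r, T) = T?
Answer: -869403/206 ≈ -4220.4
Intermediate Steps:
b = -6 (b = -7 + 1 = -6)
I(r, T) = -T/3
p = 0 (p = -⅓*0 + 0*5 = 0 + 0 = 0)
z(M) = -1 (z(M) = M*0 - 1 = 0 - 1 = -1)
-869403*1/((-89 - 117)*z(-11)) = -869403*(-1/(-89 - 117)) = -869403/((-1*(-206))) = -869403/206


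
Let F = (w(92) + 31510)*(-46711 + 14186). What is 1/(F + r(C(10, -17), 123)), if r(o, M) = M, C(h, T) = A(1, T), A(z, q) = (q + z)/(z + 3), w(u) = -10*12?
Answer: -1/1020959627 ≈ -9.7947e-10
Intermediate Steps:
w(u) = -120
A(z, q) = (q + z)/(3 + z)
C(h, T) = ¼ + T/4 (C(h, T) = (T + 1)/(3 + 1) = (1 + T)/4 = ¼ + T/4)
F = -1020959750 (F = (-120 + 31510)*(-46711 + 14186) = 31390*(-32525) = -1020959750)
1/(F + r(C(10, -17), 123)) = 1/(-1020959750 + 123) = 1/(-1020959627) = -1/1020959627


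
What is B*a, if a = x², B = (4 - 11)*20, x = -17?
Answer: -40460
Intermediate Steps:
B = -140 (B = -7*20 = -140)
a = 289 (a = (-17)² = 289)
B*a = -140*289 = -40460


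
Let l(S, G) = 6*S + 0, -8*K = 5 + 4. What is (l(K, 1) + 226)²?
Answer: 769129/16 ≈ 48071.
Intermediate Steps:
K = -9/8 (K = -(5 + 4)/8 = -⅛*9 = -9/8 ≈ -1.1250)
l(S, G) = 6*S
(l(K, 1) + 226)² = (6*(-9/8) + 226)² = (-27/4 + 226)² = (877/4)² = 769129/16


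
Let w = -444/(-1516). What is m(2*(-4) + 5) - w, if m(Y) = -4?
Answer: -1627/379 ≈ -4.2929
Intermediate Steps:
w = 111/379 (w = -444*(-1/1516) = 111/379 ≈ 0.29288)
m(2*(-4) + 5) - w = -4 - 1*111/379 = -4 - 111/379 = -1627/379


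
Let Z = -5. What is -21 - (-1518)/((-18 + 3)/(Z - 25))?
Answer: 3015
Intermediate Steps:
-21 - (-1518)/((-18 + 3)/(Z - 25)) = -21 - (-1518)/((-18 + 3)/(-5 - 25)) = -21 - (-1518)/((-15/(-30))) = -21 - (-1518)/((-15*(-1/30))) = -21 - (-1518)/½ = -21 - (-1518)*2 = -21 - 33*(-92) = -21 + 3036 = 3015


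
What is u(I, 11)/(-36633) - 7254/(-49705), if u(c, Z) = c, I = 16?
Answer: 264940502/1820843265 ≈ 0.14550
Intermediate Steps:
u(I, 11)/(-36633) - 7254/(-49705) = 16/(-36633) - 7254/(-49705) = 16*(-1/36633) - 7254*(-1/49705) = -16/36633 + 7254/49705 = 264940502/1820843265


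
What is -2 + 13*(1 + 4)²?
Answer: 323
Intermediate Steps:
-2 + 13*(1 + 4)² = -2 + 13*5² = -2 + 13*25 = -2 + 325 = 323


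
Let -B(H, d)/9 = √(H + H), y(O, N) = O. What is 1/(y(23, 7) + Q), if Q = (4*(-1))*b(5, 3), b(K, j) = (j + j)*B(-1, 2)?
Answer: 23/93841 - 216*I*√2/93841 ≈ 0.0002451 - 0.0032552*I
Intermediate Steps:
B(H, d) = -9*√2*√H (B(H, d) = -9*√(H + H) = -9*√2*√H)
b(K, j) = -18*I*j*√2 (b(K, j) = (j + j)*(-9*√2*√(-1)) = (2*j)*(-9*√2*I) = (2*j)*(-9*I*√2) = -18*I*j*√2)
Q = 216*I*√2 (Q = (4*(-1))*(-18*I*3*√2) = -(-216)*I*√2 = 216*I*√2 ≈ 305.47*I)
1/(y(23, 7) + Q) = 1/(23 + 216*I*√2)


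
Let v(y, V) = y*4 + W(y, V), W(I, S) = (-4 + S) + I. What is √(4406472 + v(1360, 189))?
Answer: √4413457 ≈ 2100.8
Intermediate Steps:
W(I, S) = -4 + I + S
v(y, V) = -4 + V + 5*y (v(y, V) = y*4 + (-4 + y + V) = 4*y + (-4 + V + y) = -4 + V + 5*y)
√(4406472 + v(1360, 189)) = √(4406472 + (-4 + 189 + 5*1360)) = √(4406472 + (-4 + 189 + 6800)) = √(4406472 + 6985) = √4413457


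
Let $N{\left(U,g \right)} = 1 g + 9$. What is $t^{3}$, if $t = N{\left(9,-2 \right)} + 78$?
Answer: $614125$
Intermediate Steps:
$N{\left(U,g \right)} = 9 + g$ ($N{\left(U,g \right)} = g + 9 = 9 + g$)
$t = 85$ ($t = \left(9 - 2\right) + 78 = 7 + 78 = 85$)
$t^{3} = 85^{3} = 614125$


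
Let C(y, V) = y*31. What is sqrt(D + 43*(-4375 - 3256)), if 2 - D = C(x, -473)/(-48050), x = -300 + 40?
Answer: I*sqrt(7883351305)/155 ≈ 572.83*I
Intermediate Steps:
x = -260
C(y, V) = 31*y
D = 284/155 (D = 2 - 31*(-260)/(-48050) = 2 - (-8060)*(-1)/48050 = 2 - 1*26/155 = 2 - 26/155 = 284/155 ≈ 1.8323)
sqrt(D + 43*(-4375 - 3256)) = sqrt(284/155 + 43*(-4375 - 3256)) = sqrt(284/155 + 43*(-7631)) = sqrt(284/155 - 328133) = sqrt(-50860331/155) = I*sqrt(7883351305)/155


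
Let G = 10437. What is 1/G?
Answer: 1/10437 ≈ 9.5813e-5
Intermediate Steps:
1/G = 1/10437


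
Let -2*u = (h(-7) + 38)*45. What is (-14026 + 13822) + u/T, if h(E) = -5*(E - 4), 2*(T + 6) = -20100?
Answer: -1366221/6704 ≈ -203.79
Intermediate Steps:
T = -10056 (T = -6 + (½)*(-20100) = -6 - 10050 = -10056)
h(E) = 20 - 5*E (h(E) = -5*(-4 + E) = 20 - 5*E)
u = -4185/2 (u = -((20 - 5*(-7)) + 38)*45/2 = -((20 + 35) + 38)*45/2 = -(55 + 38)*45/2 = -93*45/2 = -½*4185 = -4185/2 ≈ -2092.5)
(-14026 + 13822) + u/T = (-14026 + 13822) - 4185/2/(-10056) = -204 - 4185/2*(-1/10056) = -204 + 1395/6704 = -1366221/6704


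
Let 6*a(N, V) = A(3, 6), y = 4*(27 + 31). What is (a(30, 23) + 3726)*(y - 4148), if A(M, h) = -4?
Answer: -43765216/3 ≈ -1.4588e+7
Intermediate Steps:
y = 232 (y = 4*58 = 232)
a(N, V) = -2/3 (a(N, V) = (1/6)*(-4) = -2/3)
(a(30, 23) + 3726)*(y - 4148) = (-2/3 + 3726)*(232 - 4148) = (11176/3)*(-3916) = -43765216/3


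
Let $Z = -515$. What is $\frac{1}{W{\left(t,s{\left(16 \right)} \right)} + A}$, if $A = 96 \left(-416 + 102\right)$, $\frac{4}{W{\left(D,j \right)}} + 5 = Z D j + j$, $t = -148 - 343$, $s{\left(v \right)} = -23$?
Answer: $- \frac{5815923}{175315182916} \approx -3.3174 \cdot 10^{-5}$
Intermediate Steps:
$t = -491$ ($t = -148 - 343 = -491$)
$W{\left(D,j \right)} = \frac{4}{-5 + j - 515 D j}$ ($W{\left(D,j \right)} = \frac{4}{-5 + \left(- 515 D j + j\right)} = \frac{4}{-5 - \left(- j + 515 D j\right)} = \frac{4}{-5 + j - 515 D j}$)
$A = -30144$ ($A = 96 \left(-314\right) = -30144$)
$\frac{1}{W{\left(t,s{\left(16 \right)} \right)} + A} = \frac{1}{\frac{4}{-5 - 23 - \left(-252865\right) \left(-23\right)} - 30144} = \frac{1}{\frac{4}{-5 - 23 - 5815895} - 30144} = \frac{1}{\frac{4}{-5815923} - 30144} = \frac{1}{4 \left(- \frac{1}{5815923}\right) - 30144} = \frac{1}{- \frac{4}{5815923} - 30144} = \frac{1}{- \frac{175315182916}{5815923}} = - \frac{5815923}{175315182916}$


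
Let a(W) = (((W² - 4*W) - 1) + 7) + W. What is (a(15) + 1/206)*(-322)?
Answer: -6169037/103 ≈ -59894.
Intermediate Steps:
a(W) = 6 + W² - 3*W (a(W) = ((-1 + W² - 4*W) + 7) + W = (6 + W² - 4*W) + W = 6 + W² - 3*W)
(a(15) + 1/206)*(-322) = ((6 + 15² - 3*15) + 1/206)*(-322) = ((6 + 225 - 45) + 1/206)*(-322) = (186 + 1/206)*(-322) = (38317/206)*(-322) = -6169037/103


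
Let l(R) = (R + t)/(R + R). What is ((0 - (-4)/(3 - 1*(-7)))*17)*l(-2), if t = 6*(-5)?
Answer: 272/5 ≈ 54.400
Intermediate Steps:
t = -30
l(R) = (-30 + R)/(2*R) (l(R) = (R - 30)/(R + R) = (-30 + R)/((2*R)) = (-30 + R)*(1/(2*R)) = (-30 + R)/(2*R))
((0 - (-4)/(3 - 1*(-7)))*17)*l(-2) = ((0 - (-4)/(3 - 1*(-7)))*17)*((½)*(-30 - 2)/(-2)) = ((0 - (-4)/(3 + 7))*17)*((½)*(-½)*(-32)) = ((0 - (-4)/10)*17)*8 = ((0 - 1*(-⅖))*17)*8 = ((0 + ⅖)*17)*8 = ((⅖)*17)*8 = (34/5)*8 = 272/5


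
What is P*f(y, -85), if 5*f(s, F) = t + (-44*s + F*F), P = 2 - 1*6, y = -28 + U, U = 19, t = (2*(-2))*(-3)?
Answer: -30532/5 ≈ -6106.4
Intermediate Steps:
t = 12 (t = -4*(-3) = 12)
y = -9 (y = -28 + 19 = -9)
P = -4 (P = 2 - 6 = -4)
f(s, F) = 12/5 - 44*s/5 + F**2/5 (f(s, F) = (12 + (-44*s + F*F))/5 = (12 + (-44*s + F**2))/5 = (12 + (F**2 - 44*s))/5 = (12 + F**2 - 44*s)/5 = 12/5 - 44*s/5 + F**2/5)
P*f(y, -85) = -4*(12/5 - 44/5*(-9) + (1/5)*(-85)**2) = -4*(12/5 + 396/5 + (1/5)*7225) = -4*(12/5 + 396/5 + 1445) = -4*7633/5 = -30532/5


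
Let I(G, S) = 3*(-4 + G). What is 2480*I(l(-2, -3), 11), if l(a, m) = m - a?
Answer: -37200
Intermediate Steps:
I(G, S) = -12 + 3*G
2480*I(l(-2, -3), 11) = 2480*(-12 + 3*(-3 - 1*(-2))) = 2480*(-12 + 3*(-3 + 2)) = 2480*(-12 + 3*(-1)) = 2480*(-12 - 3) = 2480*(-15) = -37200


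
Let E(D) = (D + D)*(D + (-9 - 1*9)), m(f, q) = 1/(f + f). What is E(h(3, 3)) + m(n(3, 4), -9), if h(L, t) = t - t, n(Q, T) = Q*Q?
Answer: 1/18 ≈ 0.055556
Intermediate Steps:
n(Q, T) = Q²
h(L, t) = 0
m(f, q) = 1/(2*f)
E(D) = 2*D*(-18 + D) (E(D) = (2*D)*(D + (-9 - 9)) = (2*D)*(D - 18) = (2*D)*(-18 + D) = 2*D*(-18 + D))
E(h(3, 3)) + m(n(3, 4), -9) = 2*0*(-18 + 0) + 1/(2*(3²)) = 2*0*(-18) + (½)/9 = 0 + (½)*(⅑) = 0 + 1/18 = 1/18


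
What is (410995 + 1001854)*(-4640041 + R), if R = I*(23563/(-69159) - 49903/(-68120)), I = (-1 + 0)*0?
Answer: -6555677286809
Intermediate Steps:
I = 0 (I = -1*0 = 0)
R = 0 (R = 0*(23563/(-69159) - 49903/(-68120)) = 0*(23563*(-1/69159) - 49903*(-1/68120)) = 0*(-23563/69159 + 49903/68120) = 0*(1846130017/4711111080) = 0)
(410995 + 1001854)*(-4640041 + R) = (410995 + 1001854)*(-4640041 + 0) = 1412849*(-4640041) = -6555677286809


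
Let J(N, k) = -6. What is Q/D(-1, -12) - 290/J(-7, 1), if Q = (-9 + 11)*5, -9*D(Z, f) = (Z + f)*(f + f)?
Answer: 7495/156 ≈ 48.045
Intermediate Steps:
D(Z, f) = -2*f*(Z + f)/9 (D(Z, f) = -(Z + f)*(f + f)/9 = -(Z + f)*2*f/9 = -2*f*(Z + f)/9)
Q = 10 (Q = 2*5 = 10)
Q/D(-1, -12) - 290/J(-7, 1) = 10/((-2/9*(-12)*(-1 - 12))) - 290/(-6) = 10/((-2/9*(-12)*(-13))) - 290*(-1/6) = 10/(-104/3) + 145/3 = 10*(-3/104) + 145/3 = -15/52 + 145/3 = 7495/156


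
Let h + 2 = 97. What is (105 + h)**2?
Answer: 40000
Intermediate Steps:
h = 95 (h = -2 + 97 = 95)
(105 + h)**2 = (105 + 95)**2 = 200**2 = 40000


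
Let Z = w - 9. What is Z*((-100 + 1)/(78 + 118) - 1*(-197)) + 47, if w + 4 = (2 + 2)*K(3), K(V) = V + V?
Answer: 432855/196 ≈ 2208.4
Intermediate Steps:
K(V) = 2*V
w = 20 (w = -4 + (2 + 2)*(2*3) = -4 + 4*6 = -4 + 24 = 20)
Z = 11 (Z = 20 - 9 = 11)
Z*((-100 + 1)/(78 + 118) - 1*(-197)) + 47 = 11*((-100 + 1)/(78 + 118) - 1*(-197)) + 47 = 11*(-99/196 + 197) + 47 = 11*(38513/196) + 47 = 423643/196 + 47 = 432855/196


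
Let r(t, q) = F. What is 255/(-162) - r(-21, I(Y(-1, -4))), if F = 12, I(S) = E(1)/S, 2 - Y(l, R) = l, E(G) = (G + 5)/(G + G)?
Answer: -733/54 ≈ -13.574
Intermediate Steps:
E(G) = (5 + G)/(2*G) (E(G) = (5 + G)/((2*G)) = (5 + G)*(1/(2*G)) = (5 + G)/(2*G))
Y(l, R) = 2 - l
I(S) = 3/S (I(S) = ((½)*(5 + 1)/1)/S = ((½)*1*6)/S = 3/S)
r(t, q) = 12
255/(-162) - r(-21, I(Y(-1, -4))) = 255/(-162) - 1*12 = 255*(-1/162) - 12 = -85/54 - 12 = -733/54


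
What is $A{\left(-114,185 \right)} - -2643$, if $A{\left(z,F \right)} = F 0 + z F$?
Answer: $-18447$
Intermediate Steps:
$A{\left(z,F \right)} = F z$ ($A{\left(z,F \right)} = 0 + F z = F z$)
$A{\left(-114,185 \right)} - -2643 = 185 \left(-114\right) - -2643 = -21090 + 2643 = -18447$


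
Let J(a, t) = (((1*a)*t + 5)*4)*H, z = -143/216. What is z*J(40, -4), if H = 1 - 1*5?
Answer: -44330/27 ≈ -1641.9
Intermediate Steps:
z = -143/216 (z = -143*1/216 = -143/216 ≈ -0.66204)
H = -4 (H = 1 - 5 = -4)
J(a, t) = -80 - 16*a*t (J(a, t) = (((1*a)*t + 5)*4)*(-4) = ((a*t + 5)*4)*(-4) = ((5 + a*t)*4)*(-4) = (20 + 4*a*t)*(-4) = -80 - 16*a*t)
z*J(40, -4) = -143*(-80 - 16*40*(-4))/216 = -143*(-80 + 2560)/216 = -143/216*2480 = -44330/27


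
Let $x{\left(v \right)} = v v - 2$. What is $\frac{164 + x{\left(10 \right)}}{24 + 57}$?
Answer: $\frac{262}{81} \approx 3.2346$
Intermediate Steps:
$x{\left(v \right)} = -2 + v^{2}$ ($x{\left(v \right)} = v^{2} - 2 = -2 + v^{2}$)
$\frac{164 + x{\left(10 \right)}}{24 + 57} = \frac{164 - \left(2 - 10^{2}\right)}{24 + 57} = \frac{164 + \left(-2 + 100\right)}{81} = \left(164 + 98\right) \frac{1}{81} = 262 \cdot \frac{1}{81} = \frac{262}{81}$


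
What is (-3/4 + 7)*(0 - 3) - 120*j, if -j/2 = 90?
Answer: 86325/4 ≈ 21581.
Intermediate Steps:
j = -180 (j = -2*90 = -180)
(-3/4 + 7)*(0 - 3) - 120*j = (-3/4 + 7)*(0 - 3) - 120*(-180) = (-3*¼ + 7)*(-3) + 21600 = (-¾ + 7)*(-3) + 21600 = (25/4)*(-3) + 21600 = -75/4 + 21600 = 86325/4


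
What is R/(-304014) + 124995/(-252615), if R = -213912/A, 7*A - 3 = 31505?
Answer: -3324813841598/6721575086633 ≈ -0.49465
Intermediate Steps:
A = 31508/7 (A = 3/7 + (1/7)*31505 = 3/7 + 31505/7 = 31508/7 ≈ 4501.1)
R = -374346/7877 (R = -213912/31508/7 = -213912*7/31508 = -374346/7877 ≈ -47.524)
R/(-304014) + 124995/(-252615) = -374346/7877/(-304014) + 124995/(-252615) = -374346/7877*(-1/304014) + 124995*(-1/252615) = 62391/399119713 - 8333/16841 = -3324813841598/6721575086633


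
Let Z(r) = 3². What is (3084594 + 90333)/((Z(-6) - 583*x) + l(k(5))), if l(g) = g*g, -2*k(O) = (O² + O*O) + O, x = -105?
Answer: 12699708/247921 ≈ 51.225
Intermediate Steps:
Z(r) = 9
k(O) = -O² - O/2 (k(O) = -((O² + O*O) + O)/2 = -((O² + O²) + O)/2 = -(2*O² + O)/2 = -(O + 2*O²)/2 = -O² - O/2)
l(g) = g²
(3084594 + 90333)/((Z(-6) - 583*x) + l(k(5))) = (3084594 + 90333)/((9 - 583*(-105)) + (-1*5*(½ + 5))²) = 3174927/((9 + 61215) + (-1*5*11/2)²) = 3174927/(61224 + (-55/2)²) = 3174927/(61224 + 3025/4) = 3174927/(247921/4) = 3174927*(4/247921) = 12699708/247921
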